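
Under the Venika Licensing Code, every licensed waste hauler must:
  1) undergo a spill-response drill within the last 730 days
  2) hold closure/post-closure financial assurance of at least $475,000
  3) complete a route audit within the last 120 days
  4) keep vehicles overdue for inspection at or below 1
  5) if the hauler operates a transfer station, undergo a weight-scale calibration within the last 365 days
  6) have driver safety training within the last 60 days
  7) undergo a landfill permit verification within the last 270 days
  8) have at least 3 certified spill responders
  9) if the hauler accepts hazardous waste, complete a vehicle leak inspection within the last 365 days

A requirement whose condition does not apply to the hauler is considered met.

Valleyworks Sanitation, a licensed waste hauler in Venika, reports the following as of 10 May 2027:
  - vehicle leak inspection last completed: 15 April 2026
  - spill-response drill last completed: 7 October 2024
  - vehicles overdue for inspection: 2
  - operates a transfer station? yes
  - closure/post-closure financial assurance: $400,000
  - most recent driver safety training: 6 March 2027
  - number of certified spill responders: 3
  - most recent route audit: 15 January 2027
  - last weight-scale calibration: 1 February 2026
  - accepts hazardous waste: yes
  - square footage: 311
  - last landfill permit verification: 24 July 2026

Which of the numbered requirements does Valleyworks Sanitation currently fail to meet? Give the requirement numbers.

1. spill-response drill 945 days ago vs limit 730 → not met
2. closure/post-closure financial assurance $400,000 < $475,000 → not met
3. route audit 115 days ago vs limit 120 → met
4. vehicles overdue for inspection 2 > 1 → not met
5. condition 'operates a transfer station' holds; weight-scale calibration 463 days ago vs limit 365 → not met
6. driver safety training 65 days ago vs limit 60 → not met
7. landfill permit verification 290 days ago vs limit 270 → not met
8. certified spill responders 3 ≥ 3 → met
9. condition 'accepts hazardous waste' holds; vehicle leak inspection 390 days ago vs limit 365 → not met
Not met: 1, 2, 4, 5, 6, 7, 9

1, 2, 4, 5, 6, 7, 9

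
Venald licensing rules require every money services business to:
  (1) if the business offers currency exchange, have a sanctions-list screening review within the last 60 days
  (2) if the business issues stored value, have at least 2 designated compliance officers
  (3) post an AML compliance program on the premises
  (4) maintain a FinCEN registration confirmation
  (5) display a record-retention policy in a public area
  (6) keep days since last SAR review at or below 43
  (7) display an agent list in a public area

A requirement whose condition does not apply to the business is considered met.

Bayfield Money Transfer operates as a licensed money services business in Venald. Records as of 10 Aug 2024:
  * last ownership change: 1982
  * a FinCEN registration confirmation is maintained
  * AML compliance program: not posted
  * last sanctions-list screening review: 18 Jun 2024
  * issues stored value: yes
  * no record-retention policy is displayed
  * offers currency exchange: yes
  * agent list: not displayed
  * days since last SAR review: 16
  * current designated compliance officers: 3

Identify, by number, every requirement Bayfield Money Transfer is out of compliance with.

3, 5, 7

1. condition 'offers currency exchange' holds; sanctions-list screening review 53 days ago vs limit 60 → met
2. condition 'issues stored value' holds; designated compliance officers 3 ≥ 2 → met
3. AML compliance program absent → not met
4. FinCEN registration confirmation present → met
5. record-retention policy absent → not met
6. days since last SAR review 16 ≤ 43 → met
7. agent list absent → not met
Not met: 3, 5, 7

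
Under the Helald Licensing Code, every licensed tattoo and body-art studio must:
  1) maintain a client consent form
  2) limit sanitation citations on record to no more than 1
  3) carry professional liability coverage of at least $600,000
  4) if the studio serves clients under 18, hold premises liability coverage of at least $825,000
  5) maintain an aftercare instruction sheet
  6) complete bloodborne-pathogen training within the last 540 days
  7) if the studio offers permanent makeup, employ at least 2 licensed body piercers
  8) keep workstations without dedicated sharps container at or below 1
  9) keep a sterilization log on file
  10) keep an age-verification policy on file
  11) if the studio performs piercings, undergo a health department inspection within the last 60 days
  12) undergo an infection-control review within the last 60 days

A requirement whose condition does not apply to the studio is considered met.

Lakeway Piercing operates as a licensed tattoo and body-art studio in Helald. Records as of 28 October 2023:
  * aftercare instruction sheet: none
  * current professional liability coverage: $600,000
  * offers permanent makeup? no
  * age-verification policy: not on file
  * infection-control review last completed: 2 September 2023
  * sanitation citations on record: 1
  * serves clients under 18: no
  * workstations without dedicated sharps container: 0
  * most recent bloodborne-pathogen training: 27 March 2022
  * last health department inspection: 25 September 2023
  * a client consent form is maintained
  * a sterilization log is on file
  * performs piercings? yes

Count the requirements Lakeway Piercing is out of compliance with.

1. client consent form present → met
2. sanitation citations on record 1 ≤ 1 → met
3. professional liability coverage $600,000 ≥ $600,000 → met
4. condition 'serves clients under 18' does not hold → requirement n/a → met
5. aftercare instruction sheet absent → not met
6. bloodborne-pathogen training 580 days ago vs limit 540 → not met
7. condition 'offers permanent makeup' does not hold → requirement n/a → met
8. workstations without dedicated sharps container 0 ≤ 1 → met
9. sterilization log present → met
10. age-verification policy absent → not met
11. condition 'performs piercings' holds; health department inspection 33 days ago vs limit 60 → met
12. infection-control review 56 days ago vs limit 60 → met
Not met: 3 of 12

3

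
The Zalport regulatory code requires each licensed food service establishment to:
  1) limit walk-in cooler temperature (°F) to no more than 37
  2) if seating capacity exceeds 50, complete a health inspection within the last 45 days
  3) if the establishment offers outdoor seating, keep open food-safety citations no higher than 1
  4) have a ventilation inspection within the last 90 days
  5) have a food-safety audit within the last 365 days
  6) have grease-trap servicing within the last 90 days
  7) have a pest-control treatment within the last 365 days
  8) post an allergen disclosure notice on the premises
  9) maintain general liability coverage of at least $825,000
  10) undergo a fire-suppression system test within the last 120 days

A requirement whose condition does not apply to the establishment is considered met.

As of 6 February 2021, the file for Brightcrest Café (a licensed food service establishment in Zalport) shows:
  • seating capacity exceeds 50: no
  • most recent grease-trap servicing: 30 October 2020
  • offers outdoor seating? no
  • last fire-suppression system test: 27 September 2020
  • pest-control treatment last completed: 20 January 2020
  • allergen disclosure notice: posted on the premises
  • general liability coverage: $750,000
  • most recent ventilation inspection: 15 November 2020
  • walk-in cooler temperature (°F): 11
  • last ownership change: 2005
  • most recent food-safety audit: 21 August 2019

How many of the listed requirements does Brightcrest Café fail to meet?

5

1. walk-in cooler temperature (°F) 11 ≤ 37 → met
2. condition 'seating capacity exceeds 50' does not hold → requirement n/a → met
3. condition 'offers outdoor seating' does not hold → requirement n/a → met
4. ventilation inspection 83 days ago vs limit 90 → met
5. food-safety audit 535 days ago vs limit 365 → not met
6. grease-trap servicing 99 days ago vs limit 90 → not met
7. pest-control treatment 383 days ago vs limit 365 → not met
8. allergen disclosure notice present → met
9. general liability coverage $750,000 < $825,000 → not met
10. fire-suppression system test 132 days ago vs limit 120 → not met
Not met: 5 of 10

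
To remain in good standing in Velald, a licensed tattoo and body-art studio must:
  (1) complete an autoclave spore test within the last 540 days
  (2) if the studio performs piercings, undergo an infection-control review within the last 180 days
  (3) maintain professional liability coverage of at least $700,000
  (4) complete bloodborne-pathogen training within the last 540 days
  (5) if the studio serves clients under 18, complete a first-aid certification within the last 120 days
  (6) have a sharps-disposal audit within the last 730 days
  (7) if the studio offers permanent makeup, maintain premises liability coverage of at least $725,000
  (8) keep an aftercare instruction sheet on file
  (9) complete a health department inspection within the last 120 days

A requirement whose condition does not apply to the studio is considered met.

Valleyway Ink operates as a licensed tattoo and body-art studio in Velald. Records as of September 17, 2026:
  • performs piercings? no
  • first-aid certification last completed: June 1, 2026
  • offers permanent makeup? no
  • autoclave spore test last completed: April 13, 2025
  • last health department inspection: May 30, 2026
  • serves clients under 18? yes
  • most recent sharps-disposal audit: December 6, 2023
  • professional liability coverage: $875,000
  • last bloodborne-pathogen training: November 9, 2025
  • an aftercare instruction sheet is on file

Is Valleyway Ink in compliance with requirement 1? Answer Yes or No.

Yes

1. autoclave spore test 522 days ago vs limit 540 → met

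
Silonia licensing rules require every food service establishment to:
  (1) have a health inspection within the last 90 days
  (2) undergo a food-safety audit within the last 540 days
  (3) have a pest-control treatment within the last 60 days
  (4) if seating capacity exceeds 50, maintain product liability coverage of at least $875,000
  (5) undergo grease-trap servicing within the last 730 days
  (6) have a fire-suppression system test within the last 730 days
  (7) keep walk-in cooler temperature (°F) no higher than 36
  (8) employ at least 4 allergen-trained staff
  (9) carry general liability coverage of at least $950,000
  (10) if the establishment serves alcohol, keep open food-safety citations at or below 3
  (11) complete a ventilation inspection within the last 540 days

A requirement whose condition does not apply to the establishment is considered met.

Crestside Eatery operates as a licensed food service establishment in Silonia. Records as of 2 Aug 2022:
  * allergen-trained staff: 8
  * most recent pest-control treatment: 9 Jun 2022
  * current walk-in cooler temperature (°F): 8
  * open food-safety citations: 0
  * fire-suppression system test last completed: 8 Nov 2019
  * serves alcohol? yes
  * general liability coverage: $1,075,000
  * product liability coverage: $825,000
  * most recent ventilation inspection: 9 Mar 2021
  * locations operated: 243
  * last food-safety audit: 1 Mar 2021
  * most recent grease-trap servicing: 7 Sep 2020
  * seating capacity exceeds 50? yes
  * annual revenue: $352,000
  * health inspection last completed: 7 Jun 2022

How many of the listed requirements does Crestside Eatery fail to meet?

2

1. health inspection 56 days ago vs limit 90 → met
2. food-safety audit 519 days ago vs limit 540 → met
3. pest-control treatment 54 days ago vs limit 60 → met
4. condition 'seating capacity exceeds 50' holds; product liability coverage $825,000 < $875,000 → not met
5. grease-trap servicing 694 days ago vs limit 730 → met
6. fire-suppression system test 998 days ago vs limit 730 → not met
7. walk-in cooler temperature (°F) 8 ≤ 36 → met
8. allergen-trained staff 8 ≥ 4 → met
9. general liability coverage $1,075,000 ≥ $950,000 → met
10. condition 'serves alcohol' holds; open food-safety citations 0 ≤ 3 → met
11. ventilation inspection 511 days ago vs limit 540 → met
Not met: 2 of 11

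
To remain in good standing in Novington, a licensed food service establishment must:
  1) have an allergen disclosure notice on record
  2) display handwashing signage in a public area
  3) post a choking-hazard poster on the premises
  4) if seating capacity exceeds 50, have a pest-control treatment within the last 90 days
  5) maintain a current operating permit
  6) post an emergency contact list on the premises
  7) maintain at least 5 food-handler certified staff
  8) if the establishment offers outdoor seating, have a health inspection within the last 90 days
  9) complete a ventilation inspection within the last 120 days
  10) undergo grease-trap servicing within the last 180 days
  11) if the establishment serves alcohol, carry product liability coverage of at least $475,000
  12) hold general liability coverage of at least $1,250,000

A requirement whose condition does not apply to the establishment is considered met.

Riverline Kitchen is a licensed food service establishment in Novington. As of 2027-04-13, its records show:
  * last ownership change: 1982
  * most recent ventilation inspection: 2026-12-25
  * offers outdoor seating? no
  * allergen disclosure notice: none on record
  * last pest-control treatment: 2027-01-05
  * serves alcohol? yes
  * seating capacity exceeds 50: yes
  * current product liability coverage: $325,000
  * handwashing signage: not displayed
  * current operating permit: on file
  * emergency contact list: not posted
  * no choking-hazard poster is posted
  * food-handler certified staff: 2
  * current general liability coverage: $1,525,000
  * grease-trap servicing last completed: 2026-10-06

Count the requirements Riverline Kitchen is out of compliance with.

8

1. allergen disclosure notice absent → not met
2. handwashing signage absent → not met
3. choking-hazard poster absent → not met
4. condition 'seating capacity exceeds 50' holds; pest-control treatment 98 days ago vs limit 90 → not met
5. current operating permit present → met
6. emergency contact list absent → not met
7. food-handler certified staff 2 < 5 → not met
8. condition 'offers outdoor seating' does not hold → requirement n/a → met
9. ventilation inspection 109 days ago vs limit 120 → met
10. grease-trap servicing 189 days ago vs limit 180 → not met
11. condition 'serves alcohol' holds; product liability coverage $325,000 < $475,000 → not met
12. general liability coverage $1,525,000 ≥ $1,250,000 → met
Not met: 8 of 12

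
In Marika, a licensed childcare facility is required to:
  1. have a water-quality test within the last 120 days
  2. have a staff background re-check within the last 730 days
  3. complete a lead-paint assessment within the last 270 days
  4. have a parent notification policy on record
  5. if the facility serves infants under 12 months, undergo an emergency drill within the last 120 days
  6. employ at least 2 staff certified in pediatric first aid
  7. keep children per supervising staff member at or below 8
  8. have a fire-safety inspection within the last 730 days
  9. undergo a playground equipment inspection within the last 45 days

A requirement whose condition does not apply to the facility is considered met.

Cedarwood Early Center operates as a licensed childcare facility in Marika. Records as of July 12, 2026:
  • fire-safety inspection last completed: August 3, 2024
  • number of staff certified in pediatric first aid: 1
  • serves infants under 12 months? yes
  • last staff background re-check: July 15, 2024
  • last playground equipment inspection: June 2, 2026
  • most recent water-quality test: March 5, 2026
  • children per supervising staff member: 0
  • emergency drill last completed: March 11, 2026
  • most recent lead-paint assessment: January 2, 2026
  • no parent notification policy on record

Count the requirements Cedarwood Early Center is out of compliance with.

4

1. water-quality test 129 days ago vs limit 120 → not met
2. staff background re-check 727 days ago vs limit 730 → met
3. lead-paint assessment 191 days ago vs limit 270 → met
4. parent notification policy absent → not met
5. condition 'serves infants under 12 months' holds; emergency drill 123 days ago vs limit 120 → not met
6. staff certified in pediatric first aid 1 < 2 → not met
7. children per supervising staff member 0 ≤ 8 → met
8. fire-safety inspection 708 days ago vs limit 730 → met
9. playground equipment inspection 40 days ago vs limit 45 → met
Not met: 4 of 9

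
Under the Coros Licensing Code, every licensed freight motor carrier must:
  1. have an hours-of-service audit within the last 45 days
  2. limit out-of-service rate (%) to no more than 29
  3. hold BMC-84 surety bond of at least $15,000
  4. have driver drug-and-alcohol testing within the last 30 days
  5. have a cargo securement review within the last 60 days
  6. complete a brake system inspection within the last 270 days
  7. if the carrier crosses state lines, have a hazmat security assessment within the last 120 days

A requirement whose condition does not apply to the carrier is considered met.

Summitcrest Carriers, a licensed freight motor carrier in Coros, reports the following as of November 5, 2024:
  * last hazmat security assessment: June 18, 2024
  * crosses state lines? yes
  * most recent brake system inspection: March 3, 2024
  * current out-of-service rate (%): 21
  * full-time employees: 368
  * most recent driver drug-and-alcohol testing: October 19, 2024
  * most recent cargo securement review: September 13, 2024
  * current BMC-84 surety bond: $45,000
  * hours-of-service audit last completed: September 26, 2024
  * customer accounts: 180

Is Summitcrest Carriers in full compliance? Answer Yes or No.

No

1. hours-of-service audit 40 days ago vs limit 45 → met
2. out-of-service rate (%) 21 ≤ 29 → met
3. BMC-84 surety bond $45,000 ≥ $15,000 → met
4. driver drug-and-alcohol testing 17 days ago vs limit 30 → met
5. cargo securement review 53 days ago vs limit 60 → met
6. brake system inspection 247 days ago vs limit 270 → met
7. condition 'crosses state lines' holds; hazmat security assessment 140 days ago vs limit 120 → not met
Not met: 7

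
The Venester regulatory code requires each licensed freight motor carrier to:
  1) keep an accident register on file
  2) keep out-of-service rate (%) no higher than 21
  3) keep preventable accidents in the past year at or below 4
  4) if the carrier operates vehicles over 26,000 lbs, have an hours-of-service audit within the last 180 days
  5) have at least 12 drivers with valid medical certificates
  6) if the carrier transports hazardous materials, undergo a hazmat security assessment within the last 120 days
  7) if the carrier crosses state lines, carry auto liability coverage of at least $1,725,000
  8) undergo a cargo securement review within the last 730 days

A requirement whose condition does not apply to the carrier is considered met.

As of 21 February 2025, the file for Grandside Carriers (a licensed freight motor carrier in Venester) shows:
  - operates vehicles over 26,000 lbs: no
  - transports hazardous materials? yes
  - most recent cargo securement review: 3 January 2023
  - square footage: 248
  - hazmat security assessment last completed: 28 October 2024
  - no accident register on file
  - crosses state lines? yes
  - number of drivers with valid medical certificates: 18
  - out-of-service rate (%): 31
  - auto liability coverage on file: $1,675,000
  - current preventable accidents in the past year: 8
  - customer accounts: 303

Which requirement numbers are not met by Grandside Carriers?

1, 2, 3, 7, 8

1. accident register absent → not met
2. out-of-service rate (%) 31 > 21 → not met
3. preventable accidents in the past year 8 > 4 → not met
4. condition 'operates vehicles over 26,000 lbs' does not hold → requirement n/a → met
5. drivers with valid medical certificates 18 ≥ 12 → met
6. condition 'transports hazardous materials' holds; hazmat security assessment 116 days ago vs limit 120 → met
7. condition 'crosses state lines' holds; auto liability coverage $1,675,000 < $1,725,000 → not met
8. cargo securement review 780 days ago vs limit 730 → not met
Not met: 1, 2, 3, 7, 8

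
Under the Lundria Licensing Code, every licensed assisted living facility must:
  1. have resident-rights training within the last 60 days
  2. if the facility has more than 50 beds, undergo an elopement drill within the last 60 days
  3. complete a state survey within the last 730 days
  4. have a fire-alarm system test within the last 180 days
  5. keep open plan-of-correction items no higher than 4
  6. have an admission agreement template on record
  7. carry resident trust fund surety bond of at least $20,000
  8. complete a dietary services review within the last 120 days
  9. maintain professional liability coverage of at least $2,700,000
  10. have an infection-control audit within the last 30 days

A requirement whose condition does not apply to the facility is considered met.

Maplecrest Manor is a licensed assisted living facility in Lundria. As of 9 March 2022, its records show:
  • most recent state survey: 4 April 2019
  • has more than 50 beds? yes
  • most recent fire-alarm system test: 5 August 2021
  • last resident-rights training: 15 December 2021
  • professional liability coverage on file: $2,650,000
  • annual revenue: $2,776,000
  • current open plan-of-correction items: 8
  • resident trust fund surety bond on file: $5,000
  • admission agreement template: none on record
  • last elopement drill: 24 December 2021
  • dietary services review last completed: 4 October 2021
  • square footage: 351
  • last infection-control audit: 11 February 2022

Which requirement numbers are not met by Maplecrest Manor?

1, 2, 3, 4, 5, 6, 7, 8, 9

1. resident-rights training 84 days ago vs limit 60 → not met
2. condition 'has more than 50 beds' holds; elopement drill 75 days ago vs limit 60 → not met
3. state survey 1070 days ago vs limit 730 → not met
4. fire-alarm system test 216 days ago vs limit 180 → not met
5. open plan-of-correction items 8 > 4 → not met
6. admission agreement template absent → not met
7. resident trust fund surety bond $5,000 < $20,000 → not met
8. dietary services review 156 days ago vs limit 120 → not met
9. professional liability coverage $2,650,000 < $2,700,000 → not met
10. infection-control audit 26 days ago vs limit 30 → met
Not met: 1, 2, 3, 4, 5, 6, 7, 8, 9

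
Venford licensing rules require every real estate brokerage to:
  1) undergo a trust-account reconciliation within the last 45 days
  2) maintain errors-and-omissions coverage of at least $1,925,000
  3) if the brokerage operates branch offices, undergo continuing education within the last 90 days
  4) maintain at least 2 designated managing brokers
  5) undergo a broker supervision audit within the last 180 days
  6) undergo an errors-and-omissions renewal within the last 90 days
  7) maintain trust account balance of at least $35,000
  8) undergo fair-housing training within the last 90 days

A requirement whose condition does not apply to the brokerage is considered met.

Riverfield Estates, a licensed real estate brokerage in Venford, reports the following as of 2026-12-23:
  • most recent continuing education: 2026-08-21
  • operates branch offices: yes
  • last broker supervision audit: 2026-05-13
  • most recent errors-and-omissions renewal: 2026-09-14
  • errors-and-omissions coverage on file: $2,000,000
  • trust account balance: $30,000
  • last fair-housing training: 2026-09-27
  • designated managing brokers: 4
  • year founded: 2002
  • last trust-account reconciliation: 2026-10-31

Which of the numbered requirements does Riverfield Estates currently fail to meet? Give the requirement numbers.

1. trust-account reconciliation 53 days ago vs limit 45 → not met
2. errors-and-omissions coverage $2,000,000 ≥ $1,925,000 → met
3. condition 'operates branch offices' holds; continuing education 124 days ago vs limit 90 → not met
4. designated managing brokers 4 ≥ 2 → met
5. broker supervision audit 224 days ago vs limit 180 → not met
6. errors-and-omissions renewal 100 days ago vs limit 90 → not met
7. trust account balance $30,000 < $35,000 → not met
8. fair-housing training 87 days ago vs limit 90 → met
Not met: 1, 3, 5, 6, 7

1, 3, 5, 6, 7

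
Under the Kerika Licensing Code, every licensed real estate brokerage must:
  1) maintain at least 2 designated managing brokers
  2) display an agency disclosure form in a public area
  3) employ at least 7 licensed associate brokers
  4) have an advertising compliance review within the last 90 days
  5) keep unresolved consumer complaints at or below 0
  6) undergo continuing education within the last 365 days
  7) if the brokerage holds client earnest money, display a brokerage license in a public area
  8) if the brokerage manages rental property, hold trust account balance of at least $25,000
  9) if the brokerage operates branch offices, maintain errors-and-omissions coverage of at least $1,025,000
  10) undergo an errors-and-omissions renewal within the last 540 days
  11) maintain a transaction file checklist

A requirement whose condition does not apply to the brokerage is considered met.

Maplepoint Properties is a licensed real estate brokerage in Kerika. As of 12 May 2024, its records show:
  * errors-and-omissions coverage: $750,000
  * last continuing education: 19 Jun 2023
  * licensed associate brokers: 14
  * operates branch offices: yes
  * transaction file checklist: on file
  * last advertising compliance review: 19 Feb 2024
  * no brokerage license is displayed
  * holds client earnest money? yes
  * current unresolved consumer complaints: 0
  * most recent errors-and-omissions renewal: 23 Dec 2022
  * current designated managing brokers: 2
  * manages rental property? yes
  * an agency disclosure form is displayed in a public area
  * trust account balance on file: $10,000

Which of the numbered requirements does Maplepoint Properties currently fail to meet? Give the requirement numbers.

1. designated managing brokers 2 ≥ 2 → met
2. agency disclosure form present → met
3. licensed associate brokers 14 ≥ 7 → met
4. advertising compliance review 83 days ago vs limit 90 → met
5. unresolved consumer complaints 0 ≤ 0 → met
6. continuing education 328 days ago vs limit 365 → met
7. condition 'holds client earnest money' holds; brokerage license absent → not met
8. condition 'manages rental property' holds; trust account balance $10,000 < $25,000 → not met
9. condition 'operates branch offices' holds; errors-and-omissions coverage $750,000 < $1,025,000 → not met
10. errors-and-omissions renewal 506 days ago vs limit 540 → met
11. transaction file checklist present → met
Not met: 7, 8, 9

7, 8, 9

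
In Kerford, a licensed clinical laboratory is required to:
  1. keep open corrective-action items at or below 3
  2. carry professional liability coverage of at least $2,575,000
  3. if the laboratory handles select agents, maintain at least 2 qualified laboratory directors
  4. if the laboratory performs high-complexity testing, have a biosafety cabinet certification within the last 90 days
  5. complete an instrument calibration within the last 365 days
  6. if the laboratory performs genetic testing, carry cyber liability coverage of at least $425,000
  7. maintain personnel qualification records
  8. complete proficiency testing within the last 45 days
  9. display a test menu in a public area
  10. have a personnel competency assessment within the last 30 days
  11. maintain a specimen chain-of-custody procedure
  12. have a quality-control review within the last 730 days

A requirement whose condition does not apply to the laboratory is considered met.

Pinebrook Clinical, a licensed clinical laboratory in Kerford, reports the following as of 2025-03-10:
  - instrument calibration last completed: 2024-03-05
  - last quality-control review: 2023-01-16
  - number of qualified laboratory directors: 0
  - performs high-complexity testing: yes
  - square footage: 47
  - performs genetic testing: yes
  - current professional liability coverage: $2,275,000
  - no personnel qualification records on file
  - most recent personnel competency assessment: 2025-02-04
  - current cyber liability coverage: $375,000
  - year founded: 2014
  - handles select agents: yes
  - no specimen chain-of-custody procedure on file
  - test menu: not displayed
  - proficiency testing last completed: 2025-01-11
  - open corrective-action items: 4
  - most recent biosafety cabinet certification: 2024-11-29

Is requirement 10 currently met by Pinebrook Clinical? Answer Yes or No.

10. personnel competency assessment 34 days ago vs limit 30 → not met

No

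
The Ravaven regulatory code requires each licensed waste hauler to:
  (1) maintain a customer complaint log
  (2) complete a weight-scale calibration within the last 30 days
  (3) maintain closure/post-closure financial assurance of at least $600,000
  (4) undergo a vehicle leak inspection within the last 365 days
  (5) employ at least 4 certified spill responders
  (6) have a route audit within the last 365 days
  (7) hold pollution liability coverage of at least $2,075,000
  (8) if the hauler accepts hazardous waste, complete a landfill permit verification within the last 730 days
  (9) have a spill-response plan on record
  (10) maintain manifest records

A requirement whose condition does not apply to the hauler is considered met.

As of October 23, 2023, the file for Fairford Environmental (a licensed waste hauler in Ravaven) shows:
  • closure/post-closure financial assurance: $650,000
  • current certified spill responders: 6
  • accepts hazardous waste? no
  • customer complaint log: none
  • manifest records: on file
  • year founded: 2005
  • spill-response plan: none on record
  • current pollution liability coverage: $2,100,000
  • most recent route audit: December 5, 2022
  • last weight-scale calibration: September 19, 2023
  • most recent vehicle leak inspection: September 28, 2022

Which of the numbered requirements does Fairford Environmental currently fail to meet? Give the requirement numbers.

1, 2, 4, 9

1. customer complaint log absent → not met
2. weight-scale calibration 34 days ago vs limit 30 → not met
3. closure/post-closure financial assurance $650,000 ≥ $600,000 → met
4. vehicle leak inspection 390 days ago vs limit 365 → not met
5. certified spill responders 6 ≥ 4 → met
6. route audit 322 days ago vs limit 365 → met
7. pollution liability coverage $2,100,000 ≥ $2,075,000 → met
8. condition 'accepts hazardous waste' does not hold → requirement n/a → met
9. spill-response plan absent → not met
10. manifest records present → met
Not met: 1, 2, 4, 9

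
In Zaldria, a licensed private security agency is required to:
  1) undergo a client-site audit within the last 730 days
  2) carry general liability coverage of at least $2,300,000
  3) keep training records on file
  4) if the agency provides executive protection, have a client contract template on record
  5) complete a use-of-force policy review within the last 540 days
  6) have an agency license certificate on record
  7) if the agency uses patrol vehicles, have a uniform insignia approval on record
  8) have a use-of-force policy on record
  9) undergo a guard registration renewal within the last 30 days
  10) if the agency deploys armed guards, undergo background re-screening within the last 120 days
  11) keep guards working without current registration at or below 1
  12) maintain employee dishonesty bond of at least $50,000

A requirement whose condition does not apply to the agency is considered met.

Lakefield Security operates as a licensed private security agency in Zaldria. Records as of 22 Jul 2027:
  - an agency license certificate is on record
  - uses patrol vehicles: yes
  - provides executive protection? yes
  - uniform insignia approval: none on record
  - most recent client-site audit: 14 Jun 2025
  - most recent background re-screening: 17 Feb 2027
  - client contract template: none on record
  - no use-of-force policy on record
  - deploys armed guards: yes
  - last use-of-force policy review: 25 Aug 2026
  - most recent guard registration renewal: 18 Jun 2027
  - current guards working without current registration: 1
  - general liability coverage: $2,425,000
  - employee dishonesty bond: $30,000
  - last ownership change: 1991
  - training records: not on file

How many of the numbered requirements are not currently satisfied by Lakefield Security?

8

1. client-site audit 768 days ago vs limit 730 → not met
2. general liability coverage $2,425,000 ≥ $2,300,000 → met
3. training records absent → not met
4. condition 'provides executive protection' holds; client contract template absent → not met
5. use-of-force policy review 331 days ago vs limit 540 → met
6. agency license certificate present → met
7. condition 'uses patrol vehicles' holds; uniform insignia approval absent → not met
8. use-of-force policy absent → not met
9. guard registration renewal 34 days ago vs limit 30 → not met
10. condition 'deploys armed guards' holds; background re-screening 155 days ago vs limit 120 → not met
11. guards working without current registration 1 ≤ 1 → met
12. employee dishonesty bond $30,000 < $50,000 → not met
Not met: 8 of 12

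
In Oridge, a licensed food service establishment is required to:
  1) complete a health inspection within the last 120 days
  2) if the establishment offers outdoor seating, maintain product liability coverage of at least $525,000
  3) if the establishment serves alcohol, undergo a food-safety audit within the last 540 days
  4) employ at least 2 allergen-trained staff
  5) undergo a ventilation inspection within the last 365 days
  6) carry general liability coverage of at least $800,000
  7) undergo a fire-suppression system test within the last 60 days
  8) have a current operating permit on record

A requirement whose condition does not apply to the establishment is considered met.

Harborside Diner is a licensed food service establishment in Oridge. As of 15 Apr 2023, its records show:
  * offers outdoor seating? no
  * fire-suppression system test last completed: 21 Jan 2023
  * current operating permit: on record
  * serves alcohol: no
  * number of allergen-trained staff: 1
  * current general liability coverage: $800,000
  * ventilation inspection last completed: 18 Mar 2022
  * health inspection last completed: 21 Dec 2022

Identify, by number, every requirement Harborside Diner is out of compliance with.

4, 5, 7

1. health inspection 115 days ago vs limit 120 → met
2. condition 'offers outdoor seating' does not hold → requirement n/a → met
3. condition 'serves alcohol' does not hold → requirement n/a → met
4. allergen-trained staff 1 < 2 → not met
5. ventilation inspection 393 days ago vs limit 365 → not met
6. general liability coverage $800,000 ≥ $800,000 → met
7. fire-suppression system test 84 days ago vs limit 60 → not met
8. current operating permit present → met
Not met: 4, 5, 7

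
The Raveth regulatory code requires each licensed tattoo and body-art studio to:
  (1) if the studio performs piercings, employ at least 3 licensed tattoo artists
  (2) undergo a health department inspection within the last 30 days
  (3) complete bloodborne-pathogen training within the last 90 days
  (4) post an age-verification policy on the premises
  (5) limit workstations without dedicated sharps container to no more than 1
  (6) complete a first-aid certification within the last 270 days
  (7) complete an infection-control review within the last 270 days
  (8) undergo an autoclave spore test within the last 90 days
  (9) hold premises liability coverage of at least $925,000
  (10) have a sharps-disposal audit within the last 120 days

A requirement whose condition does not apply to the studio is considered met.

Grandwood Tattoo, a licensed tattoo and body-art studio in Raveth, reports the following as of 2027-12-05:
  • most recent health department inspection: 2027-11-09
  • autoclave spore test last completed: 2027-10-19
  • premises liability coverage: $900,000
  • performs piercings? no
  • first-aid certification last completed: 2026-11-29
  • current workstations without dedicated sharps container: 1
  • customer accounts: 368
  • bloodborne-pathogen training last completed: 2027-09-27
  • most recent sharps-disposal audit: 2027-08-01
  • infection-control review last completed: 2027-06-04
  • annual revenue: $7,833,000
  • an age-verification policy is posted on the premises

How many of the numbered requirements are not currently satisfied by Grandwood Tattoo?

1. condition 'performs piercings' does not hold → requirement n/a → met
2. health department inspection 26 days ago vs limit 30 → met
3. bloodborne-pathogen training 69 days ago vs limit 90 → met
4. age-verification policy present → met
5. workstations without dedicated sharps container 1 ≤ 1 → met
6. first-aid certification 371 days ago vs limit 270 → not met
7. infection-control review 184 days ago vs limit 270 → met
8. autoclave spore test 47 days ago vs limit 90 → met
9. premises liability coverage $900,000 < $925,000 → not met
10. sharps-disposal audit 126 days ago vs limit 120 → not met
Not met: 3 of 10

3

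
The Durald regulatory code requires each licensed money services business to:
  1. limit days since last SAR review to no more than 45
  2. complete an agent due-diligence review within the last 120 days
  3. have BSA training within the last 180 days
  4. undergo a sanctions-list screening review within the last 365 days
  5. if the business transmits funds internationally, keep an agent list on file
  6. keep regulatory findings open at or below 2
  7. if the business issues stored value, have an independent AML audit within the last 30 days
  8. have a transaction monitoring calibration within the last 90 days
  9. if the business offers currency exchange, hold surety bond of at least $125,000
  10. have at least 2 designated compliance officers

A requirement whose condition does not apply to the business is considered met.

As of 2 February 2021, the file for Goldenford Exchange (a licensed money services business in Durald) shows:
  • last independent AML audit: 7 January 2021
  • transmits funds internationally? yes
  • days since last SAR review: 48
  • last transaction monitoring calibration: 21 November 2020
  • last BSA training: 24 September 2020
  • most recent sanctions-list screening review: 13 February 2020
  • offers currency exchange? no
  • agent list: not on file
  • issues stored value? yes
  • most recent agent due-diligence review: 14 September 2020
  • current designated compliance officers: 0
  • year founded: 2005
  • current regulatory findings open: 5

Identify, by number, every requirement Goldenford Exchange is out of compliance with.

1. days since last SAR review 48 > 45 → not met
2. agent due-diligence review 141 days ago vs limit 120 → not met
3. BSA training 131 days ago vs limit 180 → met
4. sanctions-list screening review 355 days ago vs limit 365 → met
5. condition 'transmits funds internationally' holds; agent list absent → not met
6. regulatory findings open 5 > 2 → not met
7. condition 'issues stored value' holds; independent AML audit 26 days ago vs limit 30 → met
8. transaction monitoring calibration 73 days ago vs limit 90 → met
9. condition 'offers currency exchange' does not hold → requirement n/a → met
10. designated compliance officers 0 < 2 → not met
Not met: 1, 2, 5, 6, 10

1, 2, 5, 6, 10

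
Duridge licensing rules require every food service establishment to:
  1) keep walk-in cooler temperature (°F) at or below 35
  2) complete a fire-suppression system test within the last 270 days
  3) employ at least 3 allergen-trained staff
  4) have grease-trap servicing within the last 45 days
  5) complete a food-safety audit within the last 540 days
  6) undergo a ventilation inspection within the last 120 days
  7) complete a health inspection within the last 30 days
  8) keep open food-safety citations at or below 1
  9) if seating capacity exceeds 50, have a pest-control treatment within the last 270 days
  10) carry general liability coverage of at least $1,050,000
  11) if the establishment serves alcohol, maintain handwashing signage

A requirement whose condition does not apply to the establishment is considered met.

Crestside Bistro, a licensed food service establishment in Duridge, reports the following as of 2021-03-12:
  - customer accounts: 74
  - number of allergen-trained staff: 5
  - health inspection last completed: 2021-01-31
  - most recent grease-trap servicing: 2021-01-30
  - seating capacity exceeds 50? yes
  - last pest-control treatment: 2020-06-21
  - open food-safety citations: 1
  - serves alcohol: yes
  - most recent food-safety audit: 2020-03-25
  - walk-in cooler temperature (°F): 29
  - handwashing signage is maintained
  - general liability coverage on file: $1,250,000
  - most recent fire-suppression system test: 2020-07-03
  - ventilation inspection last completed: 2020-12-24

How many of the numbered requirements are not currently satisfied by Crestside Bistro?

1. walk-in cooler temperature (°F) 29 ≤ 35 → met
2. fire-suppression system test 252 days ago vs limit 270 → met
3. allergen-trained staff 5 ≥ 3 → met
4. grease-trap servicing 41 days ago vs limit 45 → met
5. food-safety audit 352 days ago vs limit 540 → met
6. ventilation inspection 78 days ago vs limit 120 → met
7. health inspection 40 days ago vs limit 30 → not met
8. open food-safety citations 1 ≤ 1 → met
9. condition 'seating capacity exceeds 50' holds; pest-control treatment 264 days ago vs limit 270 → met
10. general liability coverage $1,250,000 ≥ $1,050,000 → met
11. condition 'serves alcohol' holds; handwashing signage present → met
Not met: 1 of 11

1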